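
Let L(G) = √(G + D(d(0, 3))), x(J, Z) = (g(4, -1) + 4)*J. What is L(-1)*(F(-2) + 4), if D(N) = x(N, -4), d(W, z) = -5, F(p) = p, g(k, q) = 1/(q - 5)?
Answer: 11*I*√6/3 ≈ 8.9815*I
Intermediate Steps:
g(k, q) = 1/(-5 + q)
x(J, Z) = 23*J/6 (x(J, Z) = (1/(-5 - 1) + 4)*J = (1/(-6) + 4)*J = (-⅙ + 4)*J = 23*J/6)
D(N) = 23*N/6
L(G) = √(-115/6 + G) (L(G) = √(G + (23/6)*(-5)) = √(G - 115/6) = √(-115/6 + G))
L(-1)*(F(-2) + 4) = (√(-690 + 36*(-1))/6)*(-2 + 4) = (√(-690 - 36)/6)*2 = (√(-726)/6)*2 = ((11*I*√6)/6)*2 = (11*I*√6/6)*2 = 11*I*√6/3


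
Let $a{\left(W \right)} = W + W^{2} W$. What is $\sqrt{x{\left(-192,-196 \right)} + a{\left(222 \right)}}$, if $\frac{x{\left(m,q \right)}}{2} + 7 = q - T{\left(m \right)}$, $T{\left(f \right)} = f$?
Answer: $8 \sqrt{170957} \approx 3307.8$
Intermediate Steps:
$a{\left(W \right)} = W + W^{3}$
$x{\left(m,q \right)} = -14 - 2 m + 2 q$ ($x{\left(m,q \right)} = -14 + 2 \left(q - m\right) = -14 - \left(- 2 q + 2 m\right) = -14 - 2 m + 2 q$)
$\sqrt{x{\left(-192,-196 \right)} + a{\left(222 \right)}} = \sqrt{\left(-14 - -384 + 2 \left(-196\right)\right) + \left(222 + 222^{3}\right)} = \sqrt{\left(-14 + 384 - 392\right) + \left(222 + 10941048\right)} = \sqrt{-22 + 10941270} = \sqrt{10941248} = 8 \sqrt{170957}$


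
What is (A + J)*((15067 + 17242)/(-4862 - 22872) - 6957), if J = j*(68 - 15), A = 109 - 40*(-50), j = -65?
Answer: 128909134996/13867 ≈ 9.2961e+6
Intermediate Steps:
A = 2109 (A = 109 + 2000 = 2109)
J = -3445 (J = -65*(68 - 15) = -65*53 = -3445)
(A + J)*((15067 + 17242)/(-4862 - 22872) - 6957) = (2109 - 3445)*((15067 + 17242)/(-4862 - 22872) - 6957) = -1336*(32309/(-27734) - 6957) = -1336*(32309*(-1/27734) - 6957) = -1336*(-32309/27734 - 6957) = -1336*(-192977747/27734) = 128909134996/13867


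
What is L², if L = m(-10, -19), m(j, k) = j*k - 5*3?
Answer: 30625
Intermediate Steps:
m(j, k) = -15 + j*k (m(j, k) = j*k - 15 = -15 + j*k)
L = 175 (L = -15 - 10*(-19) = -15 + 190 = 175)
L² = 175² = 30625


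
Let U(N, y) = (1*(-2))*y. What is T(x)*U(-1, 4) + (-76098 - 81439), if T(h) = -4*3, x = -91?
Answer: -157441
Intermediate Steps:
T(h) = -12
U(N, y) = -2*y
T(x)*U(-1, 4) + (-76098 - 81439) = -(-24)*4 + (-76098 - 81439) = -12*(-8) - 157537 = 96 - 157537 = -157441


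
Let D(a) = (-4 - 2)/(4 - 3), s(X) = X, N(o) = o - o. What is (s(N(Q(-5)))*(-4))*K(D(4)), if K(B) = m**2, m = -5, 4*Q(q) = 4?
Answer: 0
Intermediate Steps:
Q(q) = 1 (Q(q) = (1/4)*4 = 1)
N(o) = 0
D(a) = -6 (D(a) = -6/1 = -6*1 = -6)
K(B) = 25 (K(B) = (-5)**2 = 25)
(s(N(Q(-5)))*(-4))*K(D(4)) = (0*(-4))*25 = 0*25 = 0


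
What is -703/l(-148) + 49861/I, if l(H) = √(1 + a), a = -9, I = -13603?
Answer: -49861/13603 + 703*I*√2/4 ≈ -3.6654 + 248.55*I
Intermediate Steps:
l(H) = 2*I*√2 (l(H) = √(1 - 9) = √(-8) = 2*I*√2)
-703/l(-148) + 49861/I = -703*(-I*√2/4) + 49861/(-13603) = -(-703)*I*√2/4 + 49861*(-1/13603) = 703*I*√2/4 - 49861/13603 = -49861/13603 + 703*I*√2/4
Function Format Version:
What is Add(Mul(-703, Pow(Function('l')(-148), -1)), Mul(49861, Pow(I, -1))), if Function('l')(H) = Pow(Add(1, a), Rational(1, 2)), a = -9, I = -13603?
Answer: Add(Rational(-49861, 13603), Mul(Rational(703, 4), I, Pow(2, Rational(1, 2)))) ≈ Add(-3.6654, Mul(248.55, I))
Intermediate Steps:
Function('l')(H) = Mul(2, I, Pow(2, Rational(1, 2))) (Function('l')(H) = Pow(Add(1, -9), Rational(1, 2)) = Pow(-8, Rational(1, 2)) = Mul(2, I, Pow(2, Rational(1, 2))))
Add(Mul(-703, Pow(Function('l')(-148), -1)), Mul(49861, Pow(I, -1))) = Add(Mul(-703, Pow(Mul(2, I, Pow(2, Rational(1, 2))), -1)), Mul(49861, Pow(-13603, -1))) = Add(Mul(-703, Mul(Rational(-1, 4), I, Pow(2, Rational(1, 2)))), Mul(49861, Rational(-1, 13603))) = Add(Mul(Rational(703, 4), I, Pow(2, Rational(1, 2))), Rational(-49861, 13603)) = Add(Rational(-49861, 13603), Mul(Rational(703, 4), I, Pow(2, Rational(1, 2))))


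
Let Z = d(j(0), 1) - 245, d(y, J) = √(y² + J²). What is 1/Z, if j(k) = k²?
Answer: -1/244 ≈ -0.0040984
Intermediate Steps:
d(y, J) = √(J² + y²)
Z = -244 (Z = √(1² + (0²)²) - 245 = √(1 + 0²) - 245 = √(1 + 0) - 245 = √1 - 245 = 1 - 245 = -244)
1/Z = 1/(-244) = -1/244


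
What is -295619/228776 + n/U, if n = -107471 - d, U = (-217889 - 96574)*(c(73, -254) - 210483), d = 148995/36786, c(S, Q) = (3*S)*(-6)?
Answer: -120712865555606276975/93418122796550802216 ≈ -1.2922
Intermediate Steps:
c(S, Q) = -18*S
d = 49665/12262 (d = 148995*(1/36786) = 49665/12262 ≈ 4.0503)
U = 66602320011 (U = (-217889 - 96574)*(-18*73 - 210483) = -314463*(-1314 - 210483) = -314463*(-211797) = 66602320011)
n = -1317859067/12262 (n = -107471 - 1*49665/12262 = -107471 - 49665/12262 = -1317859067/12262 ≈ -1.0748e+5)
-295619/228776 + n/U = -295619/228776 - 1317859067/12262/66602320011 = -295619*1/228776 - 1317859067/12262*1/66602320011 = -295619/228776 - 1317859067/816677647974882 = -120712865555606276975/93418122796550802216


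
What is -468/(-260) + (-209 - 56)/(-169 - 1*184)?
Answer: 4502/1765 ≈ 2.5507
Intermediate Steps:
-468/(-260) + (-209 - 56)/(-169 - 1*184) = -468*(-1/260) - 265/(-169 - 184) = 9/5 - 265/(-353) = 9/5 - 265*(-1/353) = 9/5 + 265/353 = 4502/1765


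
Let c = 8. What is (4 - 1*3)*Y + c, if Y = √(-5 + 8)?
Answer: 8 + √3 ≈ 9.7321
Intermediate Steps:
Y = √3 ≈ 1.7320
(4 - 1*3)*Y + c = (4 - 1*3)*√3 + 8 = (4 - 3)*√3 + 8 = 1*√3 + 8 = √3 + 8 = 8 + √3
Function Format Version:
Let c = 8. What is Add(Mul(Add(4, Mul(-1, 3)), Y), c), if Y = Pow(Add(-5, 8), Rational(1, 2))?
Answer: Add(8, Pow(3, Rational(1, 2))) ≈ 9.7321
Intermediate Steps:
Y = Pow(3, Rational(1, 2)) ≈ 1.7320
Add(Mul(Add(4, Mul(-1, 3)), Y), c) = Add(Mul(Add(4, Mul(-1, 3)), Pow(3, Rational(1, 2))), 8) = Add(Mul(Add(4, -3), Pow(3, Rational(1, 2))), 8) = Add(Mul(1, Pow(3, Rational(1, 2))), 8) = Add(Pow(3, Rational(1, 2)), 8) = Add(8, Pow(3, Rational(1, 2)))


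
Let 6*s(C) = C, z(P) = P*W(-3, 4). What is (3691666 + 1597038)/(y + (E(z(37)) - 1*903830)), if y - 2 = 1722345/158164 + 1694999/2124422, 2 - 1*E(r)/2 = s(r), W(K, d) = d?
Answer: -2665562991619611648/455555870159471341 ≈ -5.8512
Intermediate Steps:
z(P) = 4*P (z(P) = P*4 = 4*P)
s(C) = C/6
E(r) = 4 - r/3
y = 2299544796921/168003540604 (y = 2 + (1722345/158164 + 1694999/2124422) = 2 + 1963537715713/168003540604 = 2299544796921/168003540604 ≈ 13.687)
(3691666 + 1597038)/(y + (E(z(37)) - 1*903830)) = (3691666 + 1597038)/(2299544796921/168003540604 + ((4 - 4*37/3) - 1*903830)) = 5288704/(2299544796921/168003540604 + ((4 - 1/3*148) - 903830)) = 5288704/(2299544796921/168003540604 + ((4 - 148/3) - 903830)) = 5288704/(2299544796921/168003540604 + (-136/3 - 903830)) = 5288704/(2299544796921/168003540604 - 2711626/3) = 5288704/(-455555870159471341/504010621812) = 5288704*(-504010621812/455555870159471341) = -2665562991619611648/455555870159471341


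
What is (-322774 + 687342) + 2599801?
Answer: 2964369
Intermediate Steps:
(-322774 + 687342) + 2599801 = 364568 + 2599801 = 2964369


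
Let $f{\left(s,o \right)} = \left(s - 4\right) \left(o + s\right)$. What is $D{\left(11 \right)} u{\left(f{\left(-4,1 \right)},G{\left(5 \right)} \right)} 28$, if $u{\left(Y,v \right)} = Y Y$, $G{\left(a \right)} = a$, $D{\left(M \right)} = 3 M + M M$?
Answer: $2483712$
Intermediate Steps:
$f{\left(s,o \right)} = \left(-4 + s\right) \left(o + s\right)$
$D{\left(M \right)} = M^{2} + 3 M$ ($D{\left(M \right)} = 3 M + M^{2} = M^{2} + 3 M$)
$u{\left(Y,v \right)} = Y^{2}$
$D{\left(11 \right)} u{\left(f{\left(-4,1 \right)},G{\left(5 \right)} \right)} 28 = 11 \left(3 + 11\right) \left(\left(-4\right)^{2} - 4 - -16 + 1 \left(-4\right)\right)^{2} \cdot 28 = 11 \cdot 14 \left(16 - 4 + 16 - 4\right)^{2} \cdot 28 = 154 \cdot 24^{2} \cdot 28 = 154 \cdot 576 \cdot 28 = 88704 \cdot 28 = 2483712$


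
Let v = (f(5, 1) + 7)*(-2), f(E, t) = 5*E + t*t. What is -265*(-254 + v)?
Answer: 84800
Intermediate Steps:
f(E, t) = t² + 5*E (f(E, t) = 5*E + t² = t² + 5*E)
v = -66 (v = ((1² + 5*5) + 7)*(-2) = ((1 + 25) + 7)*(-2) = (26 + 7)*(-2) = 33*(-2) = -66)
-265*(-254 + v) = -265*(-254 - 66) = -265*(-320) = 84800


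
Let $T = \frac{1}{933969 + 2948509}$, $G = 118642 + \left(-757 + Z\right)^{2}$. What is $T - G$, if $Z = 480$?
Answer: $- \frac{758523609337}{3882478} \approx -1.9537 \cdot 10^{5}$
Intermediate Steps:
$G = 195371$ ($G = 118642 + \left(-757 + 480\right)^{2} = 118642 + \left(-277\right)^{2} = 118642 + 76729 = 195371$)
$T = \frac{1}{3882478} \approx 2.5757 \cdot 10^{-7}$
$T - G = \frac{1}{3882478} - 195371 = - \frac{758523609337}{3882478}$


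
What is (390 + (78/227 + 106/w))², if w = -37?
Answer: 10591340660356/70543201 ≈ 1.5014e+5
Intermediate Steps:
(390 + (78/227 + 106/w))² = (390 + (78/227 + 106/(-37)))² = (390 + (78*(1/227) + 106*(-1/37)))² = (390 + (78/227 - 106/37))² = (390 - 21176/8399)² = (3254434/8399)² = 10591340660356/70543201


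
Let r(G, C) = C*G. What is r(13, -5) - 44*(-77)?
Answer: 3323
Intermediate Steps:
r(13, -5) - 44*(-77) = -5*13 - 44*(-77) = -65 + 3388 = 3323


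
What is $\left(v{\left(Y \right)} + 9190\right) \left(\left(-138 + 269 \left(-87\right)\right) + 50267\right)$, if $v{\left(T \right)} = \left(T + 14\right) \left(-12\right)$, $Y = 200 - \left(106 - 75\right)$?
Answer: $186921644$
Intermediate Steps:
$Y = 169$ ($Y = 200 - 31 = 169$)
$v{\left(T \right)} = -168 - 12 T$ ($v{\left(T \right)} = \left(14 + T\right) \left(-12\right) = -168 - 12 T$)
$\left(v{\left(Y \right)} + 9190\right) \left(\left(-138 + 269 \left(-87\right)\right) + 50267\right) = \left(\left(-168 - 2028\right) + 9190\right) \left(\left(-138 + 269 \left(-87\right)\right) + 50267\right) = \left(\left(-168 - 2028\right) + 9190\right) \left(\left(-138 - 23403\right) + 50267\right) = \left(-2196 + 9190\right) \left(-23541 + 50267\right) = 6994 \cdot 26726 = 186921644$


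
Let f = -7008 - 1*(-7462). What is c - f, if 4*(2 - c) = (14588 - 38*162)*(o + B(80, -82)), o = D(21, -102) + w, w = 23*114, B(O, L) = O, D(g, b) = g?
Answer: -5740536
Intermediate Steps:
w = 2622
o = 2643 (o = 21 + 2622 = 2643)
f = 454 (f = -7008 + 7462 = 454)
c = -5740082 (c = 2 - (14588 - 38*162)*(2643 + 80)/4 = 2 - (14588 - 6156)*2723/4 = 2 - 2108*2723 = 2 - ¼*22960336 = 2 - 5740084 = -5740082)
c - f = -5740082 - 1*454 = -5740082 - 454 = -5740536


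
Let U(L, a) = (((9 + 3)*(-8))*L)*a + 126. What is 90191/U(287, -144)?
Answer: 90191/3967614 ≈ 0.022732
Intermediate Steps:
U(L, a) = 126 - 96*L*a (U(L, a) = ((12*(-8))*L)*a + 126 = (-96*L)*a + 126 = -96*L*a + 126 = 126 - 96*L*a)
90191/U(287, -144) = 90191/(126 - 96*287*(-144)) = 90191/(126 + 3967488) = 90191/3967614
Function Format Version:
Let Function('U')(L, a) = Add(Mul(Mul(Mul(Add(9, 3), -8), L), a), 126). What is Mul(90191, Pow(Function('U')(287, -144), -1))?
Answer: Rational(90191, 3967614) ≈ 0.022732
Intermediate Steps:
Function('U')(L, a) = Add(126, Mul(-96, L, a)) (Function('U')(L, a) = Add(Mul(Mul(Mul(12, -8), L), a), 126) = Add(Mul(Mul(-96, L), a), 126) = Add(Mul(-96, L, a), 126) = Add(126, Mul(-96, L, a)))
Mul(90191, Pow(Function('U')(287, -144), -1)) = Mul(90191, Pow(Add(126, Mul(-96, 287, -144)), -1)) = Mul(90191, Pow(Add(126, 3967488), -1)) = Mul(90191, Pow(3967614, -1)) = Mul(90191, Rational(1, 3967614)) = Rational(90191, 3967614)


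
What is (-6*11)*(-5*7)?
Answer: 2310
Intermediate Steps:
(-6*11)*(-5*7) = -66*(-35) = 2310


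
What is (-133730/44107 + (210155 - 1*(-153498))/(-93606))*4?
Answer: -57115146502/2064339921 ≈ -27.668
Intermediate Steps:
(-133730/44107 + (210155 - 1*(-153498))/(-93606))*4 = (-133730*1/44107 + (210155 + 153498)*(-1/93606))*4 = (-133730/44107 + 363653*(-1/93606))*4 = (-133730/44107 - 363653/93606)*4 = -28557573251/4128679842*4 = -57115146502/2064339921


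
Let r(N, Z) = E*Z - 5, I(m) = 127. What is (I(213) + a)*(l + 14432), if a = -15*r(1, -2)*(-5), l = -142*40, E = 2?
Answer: -4796096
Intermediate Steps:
r(N, Z) = -5 + 2*Z (r(N, Z) = 2*Z - 5 = -5 + 2*Z)
l = -5680
a = -675 (a = -15*(-5 + 2*(-2))*(-5) = -15*(-5 - 4)*(-5) = -15*(-9)*(-5) = 135*(-5) = -675)
(I(213) + a)*(l + 14432) = (127 - 675)*(-5680 + 14432) = -548*8752 = -4796096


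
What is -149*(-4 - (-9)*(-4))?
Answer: 5960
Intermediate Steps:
-149*(-4 - (-9)*(-4)) = -149*(-4 - 1*36) = -149*(-4 - 36) = -149*(-40) = 5960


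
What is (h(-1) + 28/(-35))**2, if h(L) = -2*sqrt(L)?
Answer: -84/25 + 16*I/5 ≈ -3.36 + 3.2*I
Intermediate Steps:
(h(-1) + 28/(-35))**2 = (-2*I + 28/(-35))**2 = (-2*I + 28*(-1/35))**2 = (-2*I - 4/5)**2 = (-4/5 - 2*I)**2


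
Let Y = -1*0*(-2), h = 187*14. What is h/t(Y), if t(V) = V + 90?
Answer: 1309/45 ≈ 29.089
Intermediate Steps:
h = 2618
Y = 0 (Y = 0*(-2) = 0)
t(V) = 90 + V
h/t(Y) = 2618/(90 + 0) = 2618/90 = 2618*(1/90) = 1309/45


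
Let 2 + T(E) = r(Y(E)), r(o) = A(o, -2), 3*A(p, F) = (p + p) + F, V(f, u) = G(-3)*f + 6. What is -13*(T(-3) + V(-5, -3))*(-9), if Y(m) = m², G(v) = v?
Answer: 2847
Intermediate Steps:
V(f, u) = 6 - 3*f (V(f, u) = -3*f + 6 = 6 - 3*f)
A(p, F) = F/3 + 2*p/3 (A(p, F) = ((p + p) + F)/3 = (2*p + F)/3 = (F + 2*p)/3 = F/3 + 2*p/3)
r(o) = -⅔ + 2*o/3 (r(o) = (⅓)*(-2) + 2*o/3 = -⅔ + 2*o/3)
T(E) = -8/3 + 2*E²/3 (T(E) = -2 + (-⅔ + 2*E²/3) = -8/3 + 2*E²/3)
-13*(T(-3) + V(-5, -3))*(-9) = -13*((-8/3 + (⅔)*(-3)²) + (6 - 3*(-5)))*(-9) = -13*((-8/3 + (⅔)*9) + (6 + 15))*(-9) = -13*((-8/3 + 6) + 21)*(-9) = -13*(10/3 + 21)*(-9) = -13*73/3*(-9) = -949/3*(-9) = 2847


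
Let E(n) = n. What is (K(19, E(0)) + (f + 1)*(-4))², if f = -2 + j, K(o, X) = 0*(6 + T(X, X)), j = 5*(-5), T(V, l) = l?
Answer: 10816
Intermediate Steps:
j = -25
K(o, X) = 0 (K(o, X) = 0*(6 + X) = 0)
f = -27 (f = -2 - 25 = -27)
(K(19, E(0)) + (f + 1)*(-4))² = (0 + (-27 + 1)*(-4))² = (0 - 26*(-4))² = (0 + 104)² = 104² = 10816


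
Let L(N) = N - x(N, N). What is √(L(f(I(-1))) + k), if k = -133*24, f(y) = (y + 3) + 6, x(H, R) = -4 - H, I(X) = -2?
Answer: 23*I*√6 ≈ 56.338*I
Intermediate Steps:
f(y) = 9 + y (f(y) = (3 + y) + 6 = 9 + y)
L(N) = 4 + 2*N (L(N) = N - (-4 - N) = N + (4 + N) = 4 + 2*N)
k = -3192
√(L(f(I(-1))) + k) = √((4 + 2*(9 - 2)) - 3192) = √((4 + 2*7) - 3192) = √((4 + 14) - 3192) = √(18 - 3192) = √(-3174) = 23*I*√6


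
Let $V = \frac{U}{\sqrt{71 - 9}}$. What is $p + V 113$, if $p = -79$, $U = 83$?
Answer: $-79 + \frac{9379 \sqrt{62}}{62} \approx 1112.1$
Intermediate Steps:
$V = \frac{83 \sqrt{62}}{62}$ ($V = \frac{83}{\sqrt{71 - 9}} = \frac{83}{\sqrt{62}} = 83 \frac{\sqrt{62}}{62} = \frac{83 \sqrt{62}}{62} \approx 10.541$)
$p + V 113 = -79 + \frac{83 \sqrt{62}}{62} \cdot 113 = -79 + \frac{9379 \sqrt{62}}{62}$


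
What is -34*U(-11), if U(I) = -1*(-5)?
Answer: -170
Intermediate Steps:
U(I) = 5
-34*U(-11) = -34*5 = -170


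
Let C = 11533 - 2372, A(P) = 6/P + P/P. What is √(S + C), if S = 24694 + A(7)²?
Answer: 2*√414766/7 ≈ 184.01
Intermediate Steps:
A(P) = 1 + 6/P (A(P) = 6/P + 1 = 1 + 6/P)
C = 9161
S = 1210175/49 (S = 24694 + ((6 + 7)/7)² = 24694 + ((⅐)*13)² = 24694 + (13/7)² = 24694 + 169/49 = 1210175/49 ≈ 24697.)
√(S + C) = √(1210175/49 + 9161) = √(1659064/49) = 2*√414766/7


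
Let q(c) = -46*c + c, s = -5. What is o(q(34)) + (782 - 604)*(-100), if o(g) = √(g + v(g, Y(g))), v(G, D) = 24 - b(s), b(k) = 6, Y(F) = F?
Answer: -17800 + 6*I*√42 ≈ -17800.0 + 38.884*I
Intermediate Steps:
v(G, D) = 18 (v(G, D) = 24 - 1*6 = 24 - 6 = 18)
q(c) = -45*c
o(g) = √(18 + g) (o(g) = √(g + 18) = √(18 + g))
o(q(34)) + (782 - 604)*(-100) = √(18 - 45*34) + (782 - 604)*(-100) = √(18 - 1530) + 178*(-100) = √(-1512) - 17800 = 6*I*√42 - 17800 = -17800 + 6*I*√42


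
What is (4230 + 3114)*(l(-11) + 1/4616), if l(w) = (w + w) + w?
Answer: -139836186/577 ≈ -2.4235e+5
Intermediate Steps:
l(w) = 3*w (l(w) = 2*w + w = 3*w)
(4230 + 3114)*(l(-11) + 1/4616) = (4230 + 3114)*(3*(-11) + 1/4616) = 7344*(-33 + 1/4616) = 7344*(-152327/4616) = -139836186/577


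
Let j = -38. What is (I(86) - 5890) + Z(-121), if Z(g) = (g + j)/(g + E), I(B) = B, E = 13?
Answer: -208891/36 ≈ -5802.5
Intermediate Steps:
Z(g) = (-38 + g)/(13 + g) (Z(g) = (g - 38)/(g + 13) = (-38 + g)/(13 + g))
(I(86) - 5890) + Z(-121) = (86 - 5890) + (-38 - 121)/(13 - 121) = -5804 - 159/(-108) = -5804 - 1/108*(-159) = -5804 + 53/36 = -208891/36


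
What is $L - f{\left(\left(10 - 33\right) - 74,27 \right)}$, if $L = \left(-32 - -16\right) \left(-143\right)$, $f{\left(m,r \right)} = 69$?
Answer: $2219$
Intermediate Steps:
$L = 2288$ ($L = \left(-32 + 16\right) \left(-143\right) = \left(-16\right) \left(-143\right) = 2288$)
$L - f{\left(\left(10 - 33\right) - 74,27 \right)} = 2288 - 69 = 2219$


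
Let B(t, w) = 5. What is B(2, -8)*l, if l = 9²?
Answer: 405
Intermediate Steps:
l = 81
B(2, -8)*l = 5*81 = 405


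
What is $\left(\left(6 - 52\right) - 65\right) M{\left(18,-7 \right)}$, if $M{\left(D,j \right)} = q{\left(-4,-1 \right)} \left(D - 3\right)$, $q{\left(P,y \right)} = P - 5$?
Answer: $14985$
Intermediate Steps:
$q{\left(P,y \right)} = -5 + P$ ($q{\left(P,y \right)} = P - 5 = -5 + P$)
$M{\left(D,j \right)} = 27 - 9 D$ ($M{\left(D,j \right)} = \left(-5 - 4\right) \left(D - 3\right) = - 9 \left(-3 + D\right) = 27 - 9 D$)
$\left(\left(6 - 52\right) - 65\right) M{\left(18,-7 \right)} = \left(\left(6 - 52\right) - 65\right) \left(27 - 162\right) = \left(-46 - 65\right) \left(27 - 162\right) = \left(-111\right) \left(-135\right) = 14985$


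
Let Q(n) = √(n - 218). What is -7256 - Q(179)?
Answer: -7256 - I*√39 ≈ -7256.0 - 6.245*I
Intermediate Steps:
Q(n) = √(-218 + n)
-7256 - Q(179) = -7256 - √(-218 + 179) = -7256 - √(-39) = -7256 - I*√39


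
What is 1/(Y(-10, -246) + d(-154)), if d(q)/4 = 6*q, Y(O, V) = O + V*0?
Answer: -1/3706 ≈ -0.00026983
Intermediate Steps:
Y(O, V) = O (Y(O, V) = O + 0 = O)
d(q) = 24*q (d(q) = 4*(6*q) = 24*q)
1/(Y(-10, -246) + d(-154)) = 1/(-10 + 24*(-154)) = 1/(-10 - 3696) = 1/(-3706) = -1/3706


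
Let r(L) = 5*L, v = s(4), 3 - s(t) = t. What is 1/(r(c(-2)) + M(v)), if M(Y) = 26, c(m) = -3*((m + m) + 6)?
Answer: -¼ ≈ -0.25000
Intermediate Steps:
c(m) = -18 - 6*m (c(m) = -3*(2*m + 6) = -3*(6 + 2*m) = -18 - 6*m)
s(t) = 3 - t
v = -1 (v = 3 - 1*4 = 3 - 4 = -1)
1/(r(c(-2)) + M(v)) = 1/(5*(-18 - 6*(-2)) + 26) = 1/(5*(-18 + 12) + 26) = 1/(5*(-6) + 26) = 1/(-30 + 26) = 1/(-4) = -¼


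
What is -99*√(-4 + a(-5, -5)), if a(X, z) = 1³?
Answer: -99*I*√3 ≈ -171.47*I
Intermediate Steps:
a(X, z) = 1
-99*√(-4 + a(-5, -5)) = -99*√(-4 + 1) = -99*I*√3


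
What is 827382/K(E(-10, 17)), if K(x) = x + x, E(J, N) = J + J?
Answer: -413691/20 ≈ -20685.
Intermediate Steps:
E(J, N) = 2*J
K(x) = 2*x
827382/K(E(-10, 17)) = 827382/((2*(2*(-10)))) = 827382/((2*(-20))) = 827382/(-40) = 827382*(-1/40) = -413691/20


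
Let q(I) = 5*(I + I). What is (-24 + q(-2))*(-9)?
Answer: 396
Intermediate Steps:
q(I) = 10*I (q(I) = 5*(2*I) = 10*I)
(-24 + q(-2))*(-9) = (-24 + 10*(-2))*(-9) = (-24 - 20)*(-9) = -44*(-9) = 396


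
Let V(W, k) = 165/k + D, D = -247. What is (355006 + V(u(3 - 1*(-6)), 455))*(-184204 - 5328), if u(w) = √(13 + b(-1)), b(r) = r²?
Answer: -874097269752/13 ≈ -6.7238e+10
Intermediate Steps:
u(w) = √14 (u(w) = √(13 + (-1)²) = √(13 + 1) = √14)
V(W, k) = -247 + 165/k (V(W, k) = 165/k - 247 = -247 + 165/k)
(355006 + V(u(3 - 1*(-6)), 455))*(-184204 - 5328) = (355006 + (-247 + 165/455))*(-184204 - 5328) = (355006 + (-247 + 165*(1/455)))*(-189532) = (355006 + (-247 + 33/91))*(-189532) = (355006 - 22444/91)*(-189532) = (32283102/91)*(-189532) = -874097269752/13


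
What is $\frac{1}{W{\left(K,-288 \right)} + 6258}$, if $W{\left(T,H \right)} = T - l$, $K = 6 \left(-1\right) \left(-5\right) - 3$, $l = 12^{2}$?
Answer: $\frac{1}{6141} \approx 0.00016284$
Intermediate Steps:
$l = 144$
$K = 27$ ($K = \left(-6\right) \left(-5\right) - 3 = 30 - 3 = 27$)
$W{\left(T,H \right)} = -144 + T$ ($W{\left(T,H \right)} = T - 144 = -144 + T$)
$\frac{1}{W{\left(K,-288 \right)} + 6258} = \frac{1}{\left(-144 + 27\right) + 6258} = \frac{1}{-117 + 6258} = \frac{1}{6141}$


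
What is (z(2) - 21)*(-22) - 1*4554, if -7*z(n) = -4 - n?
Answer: -28776/7 ≈ -4110.9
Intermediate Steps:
z(n) = 4/7 + n/7 (z(n) = -(-4 - n)/7 = 4/7 + n/7)
(z(2) - 21)*(-22) - 1*4554 = ((4/7 + (1/7)*2) - 21)*(-22) - 1*4554 = ((4/7 + 2/7) - 21)*(-22) - 4554 = (6/7 - 21)*(-22) - 4554 = -141/7*(-22) - 4554 = 3102/7 - 4554 = -28776/7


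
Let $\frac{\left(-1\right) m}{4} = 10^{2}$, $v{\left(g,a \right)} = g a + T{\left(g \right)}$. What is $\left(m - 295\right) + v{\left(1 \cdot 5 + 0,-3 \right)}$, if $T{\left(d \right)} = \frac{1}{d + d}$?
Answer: $- \frac{7099}{10} \approx -709.9$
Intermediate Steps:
$T{\left(d \right)} = \frac{1}{2 d}$
$v{\left(g,a \right)} = \frac{1}{2 g} + a g$ ($v{\left(g,a \right)} = g a + \frac{1}{2 g} = a g + \frac{1}{2 g} = \frac{1}{2 g} + a g$)
$m = -400$ ($m = - 4 \cdot 10^{2} = \left(-4\right) 100 = -400$)
$\left(m - 295\right) + v{\left(1 \cdot 5 + 0,-3 \right)} = \left(-400 - 295\right) + \left(\frac{1}{2 \left(1 \cdot 5 + 0\right)} - 3 \left(1 \cdot 5 + 0\right)\right) = -695 + \left(\frac{1}{2 \left(5 + 0\right)} - 3 \left(5 + 0\right)\right) = -695 + \left(\frac{1}{2 \cdot 5} - 15\right) = -695 + \left(\frac{1}{2} \cdot \frac{1}{5} - 15\right) = -695 + \left(\frac{1}{10} - 15\right) = -695 - \frac{149}{10} = - \frac{7099}{10}$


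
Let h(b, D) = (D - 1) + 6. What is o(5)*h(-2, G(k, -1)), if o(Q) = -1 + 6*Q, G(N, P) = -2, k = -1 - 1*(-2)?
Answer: 87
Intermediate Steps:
k = 1 (k = -1 + 2 = 1)
h(b, D) = 5 + D (h(b, D) = (-1 + D) + 6 = 5 + D)
o(5)*h(-2, G(k, -1)) = (-1 + 6*5)*(5 - 2) = (-1 + 30)*3 = 29*3 = 87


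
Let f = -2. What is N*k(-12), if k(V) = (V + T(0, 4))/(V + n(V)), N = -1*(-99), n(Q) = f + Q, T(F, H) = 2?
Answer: 495/13 ≈ 38.077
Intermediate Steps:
n(Q) = -2 + Q
N = 99
k(V) = (2 + V)/(-2 + 2*V) (k(V) = (V + 2)/(V + (-2 + V)) = (2 + V)/(-2 + 2*V))
N*k(-12) = 99*((2 - 12)/(2*(-1 - 12))) = 99*((1/2)*(-10)/(-13)) = 99*((1/2)*(-1/13)*(-10)) = 99*(5/13) = 495/13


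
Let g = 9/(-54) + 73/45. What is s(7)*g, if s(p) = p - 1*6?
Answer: 131/90 ≈ 1.4556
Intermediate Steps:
s(p) = -6 + p (s(p) = p - 6 = -6 + p)
g = 131/90 (g = 9*(-1/54) + 73*(1/45) = -⅙ + 73/45 = 131/90 ≈ 1.4556)
s(7)*g = (-6 + 7)*(131/90) = 1*(131/90) = 131/90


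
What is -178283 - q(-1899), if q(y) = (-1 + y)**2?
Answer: -3788283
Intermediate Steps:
-178283 - q(-1899) = -178283 - (-1 - 1899)**2 = -178283 - 1*(-1900)**2 = -178283 - 1*3610000 = -178283 - 3610000 = -3788283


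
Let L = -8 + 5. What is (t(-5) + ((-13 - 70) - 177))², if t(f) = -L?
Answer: 66049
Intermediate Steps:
L = -3
t(f) = 3 (t(f) = -1*(-3) = 3)
(t(-5) + ((-13 - 70) - 177))² = (3 + ((-13 - 70) - 177))² = (3 + (-83 - 177))² = (3 - 260)² = (-257)² = 66049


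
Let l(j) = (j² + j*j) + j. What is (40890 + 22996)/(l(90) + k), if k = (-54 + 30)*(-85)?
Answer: 31943/9165 ≈ 3.4853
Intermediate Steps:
l(j) = j + 2*j² (l(j) = (j² + j²) + j = 2*j² + j = j + 2*j²)
k = 2040 (k = -24*(-85) = 2040)
(40890 + 22996)/(l(90) + k) = (40890 + 22996)/(90*(1 + 2*90) + 2040) = 63886/(90*(1 + 180) + 2040) = 63886/(90*181 + 2040) = 63886/(16290 + 2040) = 63886/18330 = 63886*(1/18330) = 31943/9165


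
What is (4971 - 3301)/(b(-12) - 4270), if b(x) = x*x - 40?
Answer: -835/2083 ≈ -0.40086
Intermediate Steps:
b(x) = -40 + x² (b(x) = x² - 40 = -40 + x²)
(4971 - 3301)/(b(-12) - 4270) = (4971 - 3301)/((-40 + (-12)²) - 4270) = 1670/((-40 + 144) - 4270) = 1670/(104 - 4270) = 1670/(-4166) = 1670*(-1/4166) = -835/2083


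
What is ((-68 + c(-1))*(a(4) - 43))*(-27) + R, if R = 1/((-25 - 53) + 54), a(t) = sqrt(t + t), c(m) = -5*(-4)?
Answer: -1337473/24 + 2592*sqrt(2) ≈ -52062.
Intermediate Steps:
c(m) = 20
a(t) = sqrt(2)*sqrt(t) (a(t) = sqrt(2*t) = sqrt(2)*sqrt(t))
R = -1/24 (R = 1/(-78 + 54) = 1/(-24) = -1/24 ≈ -0.041667)
((-68 + c(-1))*(a(4) - 43))*(-27) + R = ((-68 + 20)*(sqrt(2)*sqrt(4) - 43))*(-27) - 1/24 = -48*(sqrt(2)*2 - 43)*(-27) - 1/24 = -48*(2*sqrt(2) - 43)*(-27) - 1/24 = -48*(-43 + 2*sqrt(2))*(-27) - 1/24 = (2064 - 96*sqrt(2))*(-27) - 1/24 = (-55728 + 2592*sqrt(2)) - 1/24 = -1337473/24 + 2592*sqrt(2)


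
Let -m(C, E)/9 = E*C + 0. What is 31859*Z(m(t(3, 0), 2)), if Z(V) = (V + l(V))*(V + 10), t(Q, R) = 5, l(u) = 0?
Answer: 229384800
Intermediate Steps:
m(C, E) = -9*C*E (m(C, E) = -9*(E*C + 0) = -9*(C*E + 0) = -9*C*E)
Z(V) = V*(10 + V) (Z(V) = (V + 0)*(V + 10) = V*(10 + V))
31859*Z(m(t(3, 0), 2)) = 31859*((-9*5*2)*(10 - 9*5*2)) = 31859*(-90*(10 - 90)) = 31859*(-90*(-80)) = 31859*7200 = 229384800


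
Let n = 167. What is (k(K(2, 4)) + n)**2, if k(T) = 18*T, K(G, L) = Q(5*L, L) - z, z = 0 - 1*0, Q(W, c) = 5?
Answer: 66049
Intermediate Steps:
z = 0 (z = 0 + 0 = 0)
K(G, L) = 5 (K(G, L) = 5 - 1*0 = 5 + 0 = 5)
(k(K(2, 4)) + n)**2 = (18*5 + 167)**2 = (90 + 167)**2 = 257**2 = 66049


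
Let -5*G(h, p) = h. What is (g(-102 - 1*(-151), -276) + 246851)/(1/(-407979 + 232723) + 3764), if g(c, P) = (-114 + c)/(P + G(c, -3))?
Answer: 20607208267808/314219753369 ≈ 65.582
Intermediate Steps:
G(h, p) = -h/5
g(c, P) = (-114 + c)/(P - c/5)
(g(-102 - 1*(-151), -276) + 246851)/(1/(-407979 + 232723) + 3764) = (5*(-114 + (-102 - 1*(-151)))/(-(-102 - 1*(-151)) + 5*(-276)) + 246851)/(1/(-407979 + 232723) + 3764) = (5*(-114 + (-102 + 151))/(-(-102 + 151) - 1380) + 246851)/(1/(-175256) + 3764) = (5*(-114 + 49)/(-1*49 - 1380) + 246851)/(-1/175256 + 3764) = (5*(-65)/(-49 - 1380) + 246851)/(659663583/175256) = (5*(-65)/(-1429) + 246851)*(175256/659663583) = (5*(-1/1429)*(-65) + 246851)*(175256/659663583) = (325/1429 + 246851)*(175256/659663583) = (352750404/1429)*(175256/659663583) = 20607208267808/314219753369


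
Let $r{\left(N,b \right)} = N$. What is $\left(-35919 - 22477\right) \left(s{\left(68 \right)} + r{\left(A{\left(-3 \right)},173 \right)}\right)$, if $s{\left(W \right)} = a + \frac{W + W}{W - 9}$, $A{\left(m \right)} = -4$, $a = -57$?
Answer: $\frac{202225348}{59} \approx 3.4275 \cdot 10^{6}$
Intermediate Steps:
$s{\left(W \right)} = -57 + \frac{2 W}{-9 + W}$ ($s{\left(W \right)} = -57 + \frac{W + W}{W - 9} = -57 + \frac{2 W}{-9 + W}$)
$\left(-35919 - 22477\right) \left(s{\left(68 \right)} + r{\left(A{\left(-3 \right)},173 \right)}\right) = \left(-35919 - 22477\right) \left(\frac{513 - 3740}{-9 + 68} - 4\right) = - 58396 \left(\frac{513 - 3740}{59} - 4\right) = - 58396 \left(\frac{1}{59} \left(-3227\right) - 4\right) = - 58396 \left(- \frac{3227}{59} - 4\right) = \left(-58396\right) \left(- \frac{3463}{59}\right) = \frac{202225348}{59}$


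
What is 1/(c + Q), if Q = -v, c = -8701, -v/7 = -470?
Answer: -1/11991 ≈ -8.3396e-5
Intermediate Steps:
v = 3290 (v = -7*(-470) = 3290)
Q = -3290 (Q = -1*3290 = -3290)
1/(c + Q) = 1/(-8701 - 3290) = 1/(-11991) = -1/11991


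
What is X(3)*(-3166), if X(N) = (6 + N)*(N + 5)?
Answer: -227952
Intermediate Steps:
X(N) = (5 + N)*(6 + N) (X(N) = (6 + N)*(5 + N) = (5 + N)*(6 + N))
X(3)*(-3166) = (30 + 3**2 + 11*3)*(-3166) = (30 + 9 + 33)*(-3166) = 72*(-3166) = -227952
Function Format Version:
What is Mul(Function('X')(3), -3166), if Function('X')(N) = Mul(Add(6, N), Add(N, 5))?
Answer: -227952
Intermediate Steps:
Function('X')(N) = Mul(Add(5, N), Add(6, N)) (Function('X')(N) = Mul(Add(6, N), Add(5, N)) = Mul(Add(5, N), Add(6, N)))
Mul(Function('X')(3), -3166) = Mul(Add(30, Pow(3, 2), Mul(11, 3)), -3166) = Mul(Add(30, 9, 33), -3166) = Mul(72, -3166) = -227952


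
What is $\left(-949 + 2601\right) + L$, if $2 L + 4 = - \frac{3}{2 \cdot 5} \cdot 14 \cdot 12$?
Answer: $\frac{8124}{5} \approx 1624.8$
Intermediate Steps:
$L = - \frac{136}{5}$ ($L = -2 + \frac{- \frac{3}{2 \cdot 5} \cdot 14 \cdot 12}{2} = -2 + \frac{- \frac{3}{10} \cdot 14 \cdot 12}{2} = -2 + \frac{\left(-3\right) \frac{1}{10} \cdot 14 \cdot 12}{2} = -2 + \frac{\left(- \frac{3}{10}\right) 14 \cdot 12}{2} = -2 + \frac{\left(- \frac{21}{5}\right) 12}{2} = -2 + \frac{1}{2} \left(- \frac{252}{5}\right) = -2 - \frac{126}{5} = - \frac{136}{5} \approx -27.2$)
$\left(-949 + 2601\right) + L = \left(-949 + 2601\right) - \frac{136}{5} = 1652 - \frac{136}{5} = \frac{8124}{5}$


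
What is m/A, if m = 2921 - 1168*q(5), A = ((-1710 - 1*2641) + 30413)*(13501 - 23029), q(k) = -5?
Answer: -8761/248318736 ≈ -3.5281e-5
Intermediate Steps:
A = -248318736 (A = ((-1710 - 2641) + 30413)*(-9528) = (-4351 + 30413)*(-9528) = 26062*(-9528) = -248318736)
m = 8761 (m = 2921 - 1168*(-5) = 2921 + 5840 = 8761)
m/A = 8761/(-248318736) = 8761*(-1/248318736) = -8761/248318736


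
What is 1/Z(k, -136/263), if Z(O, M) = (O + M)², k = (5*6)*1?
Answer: 69169/60124516 ≈ 0.0011504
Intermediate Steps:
k = 30 (k = 30*1 = 30)
Z(O, M) = (M + O)²
1/Z(k, -136/263) = 1/((-136/263 + 30)²) = 1/((7754/263)²) = 1/(60124516/69169) = 69169/60124516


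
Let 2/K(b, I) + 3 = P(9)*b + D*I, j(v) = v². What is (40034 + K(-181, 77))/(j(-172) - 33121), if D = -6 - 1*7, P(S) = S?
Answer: -105409520/9312921 ≈ -11.319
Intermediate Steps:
D = -13 (D = -6 - 7 = -13)
K(b, I) = 2/(-3 - 13*I + 9*b) (K(b, I) = 2/(-3 + (9*b - 13*I)) = 2/(-3 + (-13*I + 9*b)) = 2/(-3 - 13*I + 9*b))
(40034 + K(-181, 77))/(j(-172) - 33121) = (40034 + 2/(-3 - 13*77 + 9*(-181)))/((-172)² - 33121) = (40034 + 2/(-3 - 1001 - 1629))/(29584 - 33121) = (40034 + 2/(-2633))/(-3537) = (40034 + 2*(-1/2633))*(-1/3537) = (40034 - 2/2633)*(-1/3537) = (105409520/2633)*(-1/3537) = -105409520/9312921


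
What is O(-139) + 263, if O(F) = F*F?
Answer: 19584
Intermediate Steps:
O(F) = F²
O(-139) + 263 = (-139)² + 263 = 19321 + 263 = 19584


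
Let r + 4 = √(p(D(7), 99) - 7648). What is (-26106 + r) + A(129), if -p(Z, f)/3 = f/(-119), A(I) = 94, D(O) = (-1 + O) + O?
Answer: -26016 + I*√108267985/119 ≈ -26016.0 + 87.439*I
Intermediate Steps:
D(O) = -1 + 2*O
p(Z, f) = 3*f/119 (p(Z, f) = -3*f/(-119) = -3*f*(-1)/119 = -(-3)*f/119 = 3*f/119)
r = -4 + I*√108267985/119 (r = -4 + √((3/119)*99 - 7648) = -4 + √(297/119 - 7648) = -4 + √(-909815/119) = -4 + I*√108267985/119 ≈ -4.0 + 87.439*I)
(-26106 + r) + A(129) = (-26106 + (-4 + I*√108267985/119)) + 94 = (-26110 + I*√108267985/119) + 94 = -26016 + I*√108267985/119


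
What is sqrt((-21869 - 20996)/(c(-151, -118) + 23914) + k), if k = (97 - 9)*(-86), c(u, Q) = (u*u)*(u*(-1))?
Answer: I*sqrt(3638443918719001)/693373 ≈ 86.994*I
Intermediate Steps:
c(u, Q) = -u**3 (c(u, Q) = u**2*(-u) = -u**3)
k = -7568 (k = 88*(-86) = -7568)
sqrt((-21869 - 20996)/(c(-151, -118) + 23914) + k) = sqrt((-21869 - 20996)/(-1*(-151)**3 + 23914) - 7568) = sqrt(-42865/(-1*(-3442951) + 23914) - 7568) = sqrt(-42865/(3442951 + 23914) - 7568) = sqrt(-42865/3466865 - 7568) = sqrt(-42865*1/3466865 - 7568) = sqrt(-8573/693373 - 7568) = sqrt(-5247455437/693373) = I*sqrt(3638443918719001)/693373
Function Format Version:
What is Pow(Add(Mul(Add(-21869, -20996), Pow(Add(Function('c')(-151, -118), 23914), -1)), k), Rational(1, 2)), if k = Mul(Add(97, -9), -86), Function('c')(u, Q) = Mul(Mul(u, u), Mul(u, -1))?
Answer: Mul(Rational(1, 693373), I, Pow(3638443918719001, Rational(1, 2))) ≈ Mul(86.994, I)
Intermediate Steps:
Function('c')(u, Q) = Mul(-1, Pow(u, 3)) (Function('c')(u, Q) = Mul(Pow(u, 2), Mul(-1, u)) = Mul(-1, Pow(u, 3)))
k = -7568 (k = Mul(88, -86) = -7568)
Pow(Add(Mul(Add(-21869, -20996), Pow(Add(Function('c')(-151, -118), 23914), -1)), k), Rational(1, 2)) = Pow(Add(Mul(Add(-21869, -20996), Pow(Add(Mul(-1, Pow(-151, 3)), 23914), -1)), -7568), Rational(1, 2)) = Pow(Add(Mul(-42865, Pow(Add(Mul(-1, -3442951), 23914), -1)), -7568), Rational(1, 2)) = Pow(Add(Mul(-42865, Pow(Add(3442951, 23914), -1)), -7568), Rational(1, 2)) = Pow(Add(Mul(-42865, Pow(3466865, -1)), -7568), Rational(1, 2)) = Pow(Add(Mul(-42865, Rational(1, 3466865)), -7568), Rational(1, 2)) = Pow(Add(Rational(-8573, 693373), -7568), Rational(1, 2)) = Pow(Rational(-5247455437, 693373), Rational(1, 2)) = Mul(Rational(1, 693373), I, Pow(3638443918719001, Rational(1, 2)))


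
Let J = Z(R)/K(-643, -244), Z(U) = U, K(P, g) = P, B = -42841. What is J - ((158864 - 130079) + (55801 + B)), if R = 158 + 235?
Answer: -26842428/643 ≈ -41746.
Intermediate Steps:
R = 393
J = -393/643 (J = 393/(-643) = 393*(-1/643) = -393/643 ≈ -0.61120)
J - ((158864 - 130079) + (55801 + B)) = -393/643 - ((158864 - 130079) + (55801 - 42841)) = -393/643 - (28785 + 12960) = -393/643 - 1*41745 = -393/643 - 41745 = -26842428/643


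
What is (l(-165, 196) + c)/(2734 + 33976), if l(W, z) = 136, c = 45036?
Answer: 22586/18355 ≈ 1.2305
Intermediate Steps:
(l(-165, 196) + c)/(2734 + 33976) = (136 + 45036)/(2734 + 33976) = 45172/36710 = 45172*(1/36710) = 22586/18355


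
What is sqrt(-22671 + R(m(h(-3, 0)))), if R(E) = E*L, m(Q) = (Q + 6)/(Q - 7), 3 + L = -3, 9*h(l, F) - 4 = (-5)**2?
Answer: I*sqrt(6547686)/17 ≈ 150.52*I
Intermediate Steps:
h(l, F) = 29/9 (h(l, F) = 4/9 + (1/9)*(-5)**2 = 4/9 + (1/9)*25 = 4/9 + 25/9 = 29/9)
L = -6 (L = -3 - 3 = -6)
m(Q) = (6 + Q)/(-7 + Q)
R(E) = -6*E (R(E) = E*(-6) = -6*E)
sqrt(-22671 + R(m(h(-3, 0)))) = sqrt(-22671 - 6*(6 + 29/9)/(-7 + 29/9)) = sqrt(-22671 - 6*83/((-34/9)*9)) = sqrt(-22671 - (-27)*83/(17*9)) = sqrt(-22671 - 6*(-83/34)) = sqrt(-22671 + 249/17) = sqrt(-385158/17) = I*sqrt(6547686)/17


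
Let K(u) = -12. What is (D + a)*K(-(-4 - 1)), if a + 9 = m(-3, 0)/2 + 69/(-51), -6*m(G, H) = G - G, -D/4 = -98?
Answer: -77856/17 ≈ -4579.8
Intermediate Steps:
D = 392 (D = -4*(-98) = 392)
m(G, H) = 0 (m(G, H) = -(G - G)/6 = -⅙*0 = 0)
a = -176/17 (a = -9 + (0/2 + 69/(-51)) = -9 + (0*(½) + 69*(-1/51)) = -9 + (0 - 23/17) = -9 - 23/17 = -176/17 ≈ -10.353)
(D + a)*K(-(-4 - 1)) = (392 - 176/17)*(-12) = (6488/17)*(-12) = -77856/17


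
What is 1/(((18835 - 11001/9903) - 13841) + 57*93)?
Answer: 3301/33980128 ≈ 9.7145e-5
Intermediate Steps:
1/(((18835 - 11001/9903) - 13841) + 57*93) = 1/(((18835 - 11001*1/9903) - 13841) + 5301) = 1/(((18835 - 3667/3301) - 13841) + 5301) = 1/((62170668/3301 - 13841) + 5301) = 1/(16481527/3301 + 5301) = 1/(33980128/3301) = 3301/33980128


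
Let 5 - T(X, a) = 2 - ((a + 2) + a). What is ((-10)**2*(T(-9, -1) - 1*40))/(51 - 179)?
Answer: 925/32 ≈ 28.906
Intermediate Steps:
T(X, a) = 5 + 2*a (T(X, a) = 5 - (2 - ((a + 2) + a)) = 5 - (2 - ((2 + a) + a)) = 5 - (2 - (2 + 2*a)) = 5 - (2 + (-2 - 2*a)) = 5 - (-2)*a = 5 + 2*a)
((-10)**2*(T(-9, -1) - 1*40))/(51 - 179) = ((-10)**2*((5 + 2*(-1)) - 1*40))/(51 - 179) = (100*((5 - 2) - 40))/(-128) = (100*(3 - 40))*(-1/128) = (100*(-37))*(-1/128) = -3700*(-1/128) = 925/32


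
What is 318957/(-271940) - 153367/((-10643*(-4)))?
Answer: -6910657423/1447128710 ≈ -4.7754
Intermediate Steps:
318957/(-271940) - 153367/((-10643*(-4))) = 318957*(-1/271940) - 153367/42572 = -318957/271940 - 153367*1/42572 = -318957/271940 - 153367/42572 = -6910657423/1447128710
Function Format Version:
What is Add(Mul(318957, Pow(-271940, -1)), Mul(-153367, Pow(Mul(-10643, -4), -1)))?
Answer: Rational(-6910657423, 1447128710) ≈ -4.7754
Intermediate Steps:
Add(Mul(318957, Pow(-271940, -1)), Mul(-153367, Pow(Mul(-10643, -4), -1))) = Add(Mul(318957, Rational(-1, 271940)), Mul(-153367, Pow(42572, -1))) = Add(Rational(-318957, 271940), Mul(-153367, Rational(1, 42572))) = Add(Rational(-318957, 271940), Rational(-153367, 42572)) = Rational(-6910657423, 1447128710)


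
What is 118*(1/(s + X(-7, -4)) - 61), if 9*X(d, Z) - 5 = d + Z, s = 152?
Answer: -1633769/227 ≈ -7197.2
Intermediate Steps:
X(d, Z) = 5/9 + Z/9 + d/9 (X(d, Z) = 5/9 + (d + Z)/9 = 5/9 + (Z + d)/9 = 5/9 + (Z/9 + d/9) = 5/9 + Z/9 + d/9)
118*(1/(s + X(-7, -4)) - 61) = 118*(1/(152 + (5/9 + (1/9)*(-4) + (1/9)*(-7))) - 61) = 118*(1/(152 + (5/9 - 4/9 - 7/9)) - 61) = 118*(1/(152 - 2/3) - 61) = 118*(1/(454/3) - 61) = 118*(3/454 - 61) = 118*(-27691/454) = -1633769/227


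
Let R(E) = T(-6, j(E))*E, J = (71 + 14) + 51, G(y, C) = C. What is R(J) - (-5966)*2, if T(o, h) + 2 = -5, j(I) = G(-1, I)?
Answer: 10980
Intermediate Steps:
j(I) = I
J = 136 (J = 85 + 51 = 136)
T(o, h) = -7 (T(o, h) = -2 - 5 = -7)
R(E) = -7*E
R(J) - (-5966)*2 = -7*136 - (-5966)*2 = -952 - 1*(-11932) = -952 + 11932 = 10980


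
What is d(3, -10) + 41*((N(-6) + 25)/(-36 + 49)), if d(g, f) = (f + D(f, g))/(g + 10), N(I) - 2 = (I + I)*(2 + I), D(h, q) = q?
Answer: 236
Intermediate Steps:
N(I) = 2 + 2*I*(2 + I) (N(I) = 2 + (I + I)*(2 + I) = 2 + (2*I)*(2 + I) = 2 + 2*I*(2 + I))
d(g, f) = (f + g)/(10 + g) (d(g, f) = (f + g)/(g + 10) = (f + g)/(10 + g))
d(3, -10) + 41*((N(-6) + 25)/(-36 + 49)) = (-10 + 3)/(10 + 3) + 41*(((2 + 2*(-6)² + 4*(-6)) + 25)/(-36 + 49)) = -7/13 + 41*(((2 + 2*36 - 24) + 25)/13) = (1/13)*(-7) + 41*(((2 + 72 - 24) + 25)*(1/13)) = -7/13 + 41*((50 + 25)*(1/13)) = -7/13 + 41*(75*(1/13)) = -7/13 + 41*(75/13) = -7/13 + 3075/13 = 236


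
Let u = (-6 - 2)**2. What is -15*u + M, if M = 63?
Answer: -897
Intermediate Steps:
u = 64 (u = (-8)**2 = 64)
-15*u + M = -15*64 + 63 = -960 + 63 = -897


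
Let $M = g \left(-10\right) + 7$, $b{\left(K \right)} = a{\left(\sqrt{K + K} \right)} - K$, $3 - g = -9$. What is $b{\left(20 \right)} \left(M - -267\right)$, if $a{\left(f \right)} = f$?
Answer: $-3080 + 308 \sqrt{10} \approx -2106.0$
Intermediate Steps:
$g = 12$ ($g = 3 - -9 = 3 + 9 = 12$)
$b{\left(K \right)} = - K + \sqrt{2} \sqrt{K}$ ($b{\left(K \right)} = \sqrt{K + K} - K = \sqrt{2 K} - K = \sqrt{2} \sqrt{K} - K = - K + \sqrt{2} \sqrt{K}$)
$M = -113$ ($M = 12 \left(-10\right) + 7 = -120 + 7 = -113$)
$b{\left(20 \right)} \left(M - -267\right) = \left(\left(-1\right) 20 + \sqrt{2} \sqrt{20}\right) \left(-113 - -267\right) = \left(-20 + \sqrt{2} \cdot 2 \sqrt{5}\right) \left(-113 + 267\right) = \left(-20 + 2 \sqrt{10}\right) 154 = -3080 + 308 \sqrt{10}$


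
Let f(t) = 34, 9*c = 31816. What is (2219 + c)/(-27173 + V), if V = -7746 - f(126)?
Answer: -51787/314577 ≈ -0.16462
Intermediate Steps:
c = 31816/9 (c = (⅑)*31816 = 31816/9 ≈ 3535.1)
V = -7780 (V = -7746 - 1*34 = -7746 - 34 = -7780)
(2219 + c)/(-27173 + V) = (2219 + 31816/9)/(-27173 - 7780) = (51787/9)/(-34953) = (51787/9)*(-1/34953) = -51787/314577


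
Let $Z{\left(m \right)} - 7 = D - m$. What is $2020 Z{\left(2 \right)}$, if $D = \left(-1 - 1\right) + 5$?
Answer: $16160$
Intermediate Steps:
$D = 3$ ($D = -2 + 5 = 3$)
$Z{\left(m \right)} = 10 - m$ ($Z{\left(m \right)} = 7 - \left(-3 + m\right) = 10 - m$)
$2020 Z{\left(2 \right)} = 2020 \left(10 - 2\right) = 2020 \cdot 8 = 16160$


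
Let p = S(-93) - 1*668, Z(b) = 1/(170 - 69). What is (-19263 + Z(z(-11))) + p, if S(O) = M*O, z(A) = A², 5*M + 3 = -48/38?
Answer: -190477017/9595 ≈ -19852.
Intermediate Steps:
M = -81/95 (M = -⅗ + (-48/38)/5 = -⅗ + (-48*1/38)/5 = -⅗ + (⅕)*(-24/19) = -⅗ - 24/95 = -81/95 ≈ -0.85263)
S(O) = -81*O/95
Z(b) = 1/101
p = -55927/95 (p = -81/95*(-93) - 1*668 = 7533/95 - 668 = -55927/95 ≈ -588.71)
(-19263 + Z(z(-11))) + p = (-19263 + 1/101) - 55927/95 = -1945562/101 - 55927/95 = -190477017/9595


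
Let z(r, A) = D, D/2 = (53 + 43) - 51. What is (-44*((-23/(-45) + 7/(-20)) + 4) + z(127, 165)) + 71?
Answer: -994/45 ≈ -22.089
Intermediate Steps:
D = 90 (D = 2*((53 + 43) - 51) = 2*(96 - 51) = 2*45 = 90)
z(r, A) = 90
(-44*((-23/(-45) + 7/(-20)) + 4) + z(127, 165)) + 71 = (-44*((-23/(-45) + 7/(-20)) + 4) + 90) + 71 = (-44*((-23*(-1/45) + 7*(-1/20)) + 4) + 90) + 71 = (-44*((23/45 - 7/20) + 4) + 90) + 71 = (-44*(29/180 + 4) + 90) + 71 = (-44*749/180 + 90) + 71 = (-8239/45 + 90) + 71 = -4189/45 + 71 = -994/45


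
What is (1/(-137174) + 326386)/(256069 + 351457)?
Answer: 44771673163/83336771524 ≈ 0.53724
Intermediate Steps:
(1/(-137174) + 326386)/(256069 + 351457) = (-1/137174 + 326386)/607526 = (44771673163/137174)*(1/607526) = 44771673163/83336771524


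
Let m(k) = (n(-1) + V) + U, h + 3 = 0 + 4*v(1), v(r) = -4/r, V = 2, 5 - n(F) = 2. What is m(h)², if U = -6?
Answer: 1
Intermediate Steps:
n(F) = 3 (n(F) = 5 - 1*2 = 5 - 2 = 3)
h = -19 (h = -3 + (0 + 4*(-4/1)) = -3 + (0 + 4*(-4*1)) = -3 + (0 + 4*(-4)) = -3 + (0 - 16) = -3 - 16 = -19)
m(k) = -1 (m(k) = (3 + 2) - 6 = 5 - 6 = -1)
m(h)² = (-1)² = 1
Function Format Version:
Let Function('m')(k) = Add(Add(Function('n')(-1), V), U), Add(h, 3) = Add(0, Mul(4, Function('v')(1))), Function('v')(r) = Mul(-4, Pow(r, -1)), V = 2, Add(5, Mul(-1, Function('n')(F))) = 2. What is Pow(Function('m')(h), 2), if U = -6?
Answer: 1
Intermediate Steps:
Function('n')(F) = 3 (Function('n')(F) = Add(5, Mul(-1, 2)) = Add(5, -2) = 3)
h = -19 (h = Add(-3, Add(0, Mul(4, Mul(-4, Pow(1, -1))))) = Add(-3, Add(0, Mul(4, Mul(-4, 1)))) = Add(-3, Add(0, Mul(4, -4))) = Add(-3, Add(0, -16)) = Add(-3, -16) = -19)
Function('m')(k) = -1 (Function('m')(k) = Add(Add(3, 2), -6) = Add(5, -6) = -1)
Pow(Function('m')(h), 2) = Pow(-1, 2) = 1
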